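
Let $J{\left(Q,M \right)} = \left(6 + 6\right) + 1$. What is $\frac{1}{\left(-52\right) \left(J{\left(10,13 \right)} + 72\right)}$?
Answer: $- \frac{1}{4420} \approx -0.00022624$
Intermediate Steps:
$J{\left(Q,M \right)} = 13$ ($J{\left(Q,M \right)} = 12 + 1 = 13$)
$\frac{1}{\left(-52\right) \left(J{\left(10,13 \right)} + 72\right)} = \frac{1}{\left(-52\right) \left(13 + 72\right)} = \frac{1}{\left(-52\right) 85} = \frac{1}{-4420} = - \frac{1}{4420}$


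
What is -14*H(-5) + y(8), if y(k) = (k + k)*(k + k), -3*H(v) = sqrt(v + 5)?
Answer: 256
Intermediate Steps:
H(v) = -sqrt(5 + v)/3 (H(v) = -sqrt(v + 5)/3 = -sqrt(5 + v)/3)
y(k) = 4*k**2 (y(k) = (2*k)*(2*k) = 4*k**2)
-14*H(-5) + y(8) = -(-14)*sqrt(5 - 5)/3 + 4*8**2 = -(-14)*sqrt(0)/3 + 4*64 = -(-14)*0/3 + 256 = -14*0 + 256 = 0 + 256 = 256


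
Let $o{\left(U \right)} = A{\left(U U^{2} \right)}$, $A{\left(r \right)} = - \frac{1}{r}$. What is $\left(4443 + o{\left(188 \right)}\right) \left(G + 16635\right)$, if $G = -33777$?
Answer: $- \frac{253035442123845}{3322336} \approx -7.6162 \cdot 10^{7}$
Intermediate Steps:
$o{\left(U \right)} = - \frac{1}{U^{3}}$ ($o{\left(U \right)} = - \frac{1}{U U^{2}} = - \frac{1}{U^{3}}$)
$\left(4443 + o{\left(188 \right)}\right) \left(G + 16635\right) = \left(4443 - \frac{1}{6644672}\right) \left(-33777 + 16635\right) = \left(4443 - \frac{1}{6644672}\right) \left(-17142\right) = \frac{29522277695}{6644672} \left(-17142\right) = - \frac{253035442123845}{3322336}$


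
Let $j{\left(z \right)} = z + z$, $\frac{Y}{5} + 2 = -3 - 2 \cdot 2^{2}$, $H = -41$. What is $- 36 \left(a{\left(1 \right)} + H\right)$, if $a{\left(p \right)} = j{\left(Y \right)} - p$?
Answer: $6192$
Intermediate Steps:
$Y = -65$ ($Y = -10 + 5 \left(-3 - 2 \cdot 2^{2}\right) = -10 + 5 \left(-3 - 8\right) = -10 + 5 \left(-11\right) = -10 - 55 = -65$)
$j{\left(z \right)} = 2 z$
$a{\left(p \right)} = -130 - p$ ($a{\left(p \right)} = 2 \left(-65\right) - p = -130 - p$)
$- 36 \left(a{\left(1 \right)} + H\right) = - 36 \left(\left(-130 - 1\right) - 41\right) = - 36 \left(-131 - 41\right) = \left(-36\right) \left(-172\right) = 6192$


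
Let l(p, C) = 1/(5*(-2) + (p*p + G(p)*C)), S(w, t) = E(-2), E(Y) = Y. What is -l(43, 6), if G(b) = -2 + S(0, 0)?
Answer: -1/1815 ≈ -0.00055096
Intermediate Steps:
S(w, t) = -2
G(b) = -4 (G(b) = -2 - 2 = -4)
l(p, C) = 1/(-10 + p² - 4*C) (l(p, C) = 1/(5*(-2) + (p*p - 4*C)) = 1/(-10 + (p² - 4*C)) = 1/(-10 + p² - 4*C))
-l(43, 6) = -1/(-10 + 43² - 4*6) = -1/(-10 + 1849 - 24) = -1/1815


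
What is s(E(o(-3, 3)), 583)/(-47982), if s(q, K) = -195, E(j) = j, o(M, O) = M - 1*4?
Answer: 65/15994 ≈ 0.0040640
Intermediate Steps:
o(M, O) = -4 + M (o(M, O) = M - 4 = -4 + M)
s(E(o(-3, 3)), 583)/(-47982) = -195/(-47982) = -195*(-1/47982) = 65/15994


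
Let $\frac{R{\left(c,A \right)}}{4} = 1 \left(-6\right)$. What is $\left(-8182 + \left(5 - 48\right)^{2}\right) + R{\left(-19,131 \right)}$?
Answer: $-6357$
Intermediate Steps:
$R{\left(c,A \right)} = -24$ ($R{\left(c,A \right)} = 4 \cdot 1 \left(-6\right) = 4 \left(-6\right) = -24$)
$\left(-8182 + \left(5 - 48\right)^{2}\right) + R{\left(-19,131 \right)} = \left(-8182 + \left(5 - 48\right)^{2}\right) - 24 = \left(-8182 + \left(-43\right)^{2}\right) - 24 = \left(-8182 + 1849\right) - 24 = -6333 - 24 = -6357$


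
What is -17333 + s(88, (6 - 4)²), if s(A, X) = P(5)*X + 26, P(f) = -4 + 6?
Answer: -17299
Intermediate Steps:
P(f) = 2
s(A, X) = 26 + 2*X (s(A, X) = 2*X + 26 = 26 + 2*X)
-17333 + s(88, (6 - 4)²) = -17333 + (26 + 2*(6 - 4)²) = -17333 + (26 + 2*2²) = -17333 + (26 + 2*4) = -17333 + (26 + 8) = -17333 + 34 = -17299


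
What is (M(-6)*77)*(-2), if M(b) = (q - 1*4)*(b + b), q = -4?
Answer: -14784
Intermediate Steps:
M(b) = -16*b (M(b) = (-4 - 1*4)*(b + b) = (-4 - 4)*(2*b) = -16*b)
(M(-6)*77)*(-2) = (-16*(-6)*77)*(-2) = (96*77)*(-2) = 7392*(-2) = -14784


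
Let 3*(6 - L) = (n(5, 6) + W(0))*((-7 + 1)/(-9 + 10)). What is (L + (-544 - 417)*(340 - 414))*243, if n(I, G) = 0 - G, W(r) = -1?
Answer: 17278758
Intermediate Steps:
n(I, G) = -G
L = -8 (L = 6 - (-1*6 - 1)*(-7 + 1)/(-9 + 10)/3 = 6 - (-6 - 1)*(-6/1)/3 = 6 - (-7)*(-6*1)/3 = 6 - (-7)*(-6)/3 = 6 - 1/3*42 = 6 - 14 = -8)
(L + (-544 - 417)*(340 - 414))*243 = (-8 + (-544 - 417)*(340 - 414))*243 = (-8 - 961*(-74))*243 = (-8 + 71114)*243 = 71106*243 = 17278758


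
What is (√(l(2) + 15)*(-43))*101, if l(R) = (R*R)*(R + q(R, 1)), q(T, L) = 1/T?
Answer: -21715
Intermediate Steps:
l(R) = R²*(R + 1/R) (l(R) = (R*R)*(R + 1/R) = R²*(R + 1/R))
(√(l(2) + 15)*(-43))*101 = (√((2 + 2³) + 15)*(-43))*101 = (√((2 + 8) + 15)*(-43))*101 = (√(10 + 15)*(-43))*101 = (√25*(-43))*101 = (5*(-43))*101 = -215*101 = -21715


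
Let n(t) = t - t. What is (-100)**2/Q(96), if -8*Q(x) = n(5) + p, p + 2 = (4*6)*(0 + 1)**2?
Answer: -40000/11 ≈ -3636.4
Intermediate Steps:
n(t) = 0
p = 22 (p = -2 + (4*6)*(0 + 1)**2 = -2 + 24*1**2 = -2 + 24*1 = -2 + 24 = 22)
Q(x) = -11/4 (Q(x) = -(0 + 22)/8 = -1/8*22 = -11/4)
(-100)**2/Q(96) = (-100)**2/(-11/4) = 10000*(-4/11) = -40000/11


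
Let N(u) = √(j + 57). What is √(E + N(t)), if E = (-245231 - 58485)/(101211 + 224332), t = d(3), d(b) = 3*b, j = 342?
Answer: √(-98872617788 + 105978244849*√399)/325543 ≈ 4.3637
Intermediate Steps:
t = 9 (t = 3*3 = 9)
N(u) = √399 (N(u) = √(342 + 57) = √399)
E = -303716/325543 ≈ -0.93295
√(E + N(t)) = √(-303716/325543 + √399)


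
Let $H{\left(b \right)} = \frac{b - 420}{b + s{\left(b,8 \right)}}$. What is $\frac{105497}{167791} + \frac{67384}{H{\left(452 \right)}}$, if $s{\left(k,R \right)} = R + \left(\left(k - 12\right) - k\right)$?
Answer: $\frac{158290107913}{167791} \approx 9.4338 \cdot 10^{5}$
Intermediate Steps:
$s{\left(k,R \right)} = -12 + R$ ($s{\left(k,R \right)} = R + \left(\left(k - 12\right) - k\right) = R + \left(\left(-12 + k\right) - k\right) = R - 12 = -12 + R$)
$H{\left(b \right)} = \frac{-420 + b}{-4 + b}$ ($H{\left(b \right)} = \frac{b - 420}{b + \left(-12 + 8\right)} = \frac{-420 + b}{b - 4} = \frac{-420 + b}{-4 + b}$)
$\frac{105497}{167791} + \frac{67384}{H{\left(452 \right)}} = \frac{105497}{167791} + \frac{67384}{\frac{1}{-4 + 452} \left(-420 + 452\right)} = 105497 \cdot \frac{1}{167791} + \frac{67384}{\frac{1}{448} \cdot 32} = \frac{105497}{167791} + \frac{67384}{\frac{1}{448} \cdot 32} = \frac{105497}{167791} + 67384 \frac{1}{\frac{1}{14}} = \frac{105497}{167791} + 67384 \cdot 14 = \frac{105497}{167791} + 943376 = \frac{158290107913}{167791}$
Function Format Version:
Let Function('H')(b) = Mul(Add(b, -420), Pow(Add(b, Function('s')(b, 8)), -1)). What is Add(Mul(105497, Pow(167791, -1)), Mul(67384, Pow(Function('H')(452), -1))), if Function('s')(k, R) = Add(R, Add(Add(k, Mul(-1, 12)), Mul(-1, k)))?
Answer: Rational(158290107913, 167791) ≈ 9.4338e+5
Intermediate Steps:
Function('s')(k, R) = Add(-12, R) (Function('s')(k, R) = Add(R, Add(Add(k, -12), Mul(-1, k))) = Add(R, Add(Add(-12, k), Mul(-1, k))) = Add(R, -12) = Add(-12, R))
Function('H')(b) = Mul(Pow(Add(-4, b), -1), Add(-420, b)) (Function('H')(b) = Mul(Add(b, -420), Pow(Add(b, Add(-12, 8)), -1)) = Mul(Add(-420, b), Pow(Add(b, -4), -1)) = Mul(Add(-420, b), Pow(Add(-4, b), -1)) = Mul(Pow(Add(-4, b), -1), Add(-420, b)))
Add(Mul(105497, Pow(167791, -1)), Mul(67384, Pow(Function('H')(452), -1))) = Add(Mul(105497, Pow(167791, -1)), Mul(67384, Pow(Mul(Pow(Add(-4, 452), -1), Add(-420, 452)), -1))) = Add(Mul(105497, Rational(1, 167791)), Mul(67384, Pow(Mul(Pow(448, -1), 32), -1))) = Add(Rational(105497, 167791), Mul(67384, Pow(Mul(Rational(1, 448), 32), -1))) = Add(Rational(105497, 167791), Mul(67384, Pow(Rational(1, 14), -1))) = Add(Rational(105497, 167791), Mul(67384, 14)) = Add(Rational(105497, 167791), 943376) = Rational(158290107913, 167791)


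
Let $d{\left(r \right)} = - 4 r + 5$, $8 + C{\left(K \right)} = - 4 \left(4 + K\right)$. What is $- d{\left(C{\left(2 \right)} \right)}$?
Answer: $-133$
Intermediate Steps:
$C{\left(K \right)} = -24 - 4 K$ ($C{\left(K \right)} = -8 - 4 \left(4 + K\right) = -8 - \left(16 + 4 K\right) = -24 - 4 K$)
$d{\left(r \right)} = 5 - 4 r$
$- d{\left(C{\left(2 \right)} \right)} = - (5 - 4 \left(-24 - 8\right)) = - (5 - -128) = - (5 + 128) = \left(-1\right) 133 = -133$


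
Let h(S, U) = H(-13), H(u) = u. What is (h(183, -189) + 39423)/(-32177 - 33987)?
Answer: -2815/4726 ≈ -0.59564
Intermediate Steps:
h(S, U) = -13
(h(183, -189) + 39423)/(-32177 - 33987) = (-13 + 39423)/(-32177 - 33987) = 39410/(-66164) = 39410*(-1/66164) = -2815/4726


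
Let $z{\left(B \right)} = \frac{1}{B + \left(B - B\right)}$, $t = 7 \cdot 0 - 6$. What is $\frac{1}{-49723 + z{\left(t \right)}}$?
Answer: $- \frac{6}{298339} \approx -2.0111 \cdot 10^{-5}$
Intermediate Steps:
$t = -6$ ($t = 0 - 6 = -6$)
$z{\left(B \right)} = \frac{1}{B}$ ($z{\left(B \right)} = \frac{1}{B + 0} = \frac{1}{B}$)
$\frac{1}{-49723 + z{\left(t \right)}} = \frac{1}{-49723 + \frac{1}{-6}} = \frac{1}{-49723 - \frac{1}{6}} = \frac{1}{- \frac{298339}{6}} = - \frac{6}{298339}$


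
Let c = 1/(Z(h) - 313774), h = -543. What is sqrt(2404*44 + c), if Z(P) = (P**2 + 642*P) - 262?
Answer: 3*sqrt(1589833152319559)/367793 ≈ 325.23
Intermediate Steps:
Z(P) = -262 + P**2 + 642*P
c = -1/367793 (c = 1/((-262 + (-543)**2 + 642*(-543)) - 313774) = 1/((-262 + 294849 - 348606) - 313774) = 1/(-54019 - 313774) = 1/(-367793) = -1/367793 ≈ -2.7189e-6)
sqrt(2404*44 + c) = sqrt(2404*44 - 1/367793) = sqrt(105776 - 1/367793) = sqrt(38903672367/367793) = 3*sqrt(1589833152319559)/367793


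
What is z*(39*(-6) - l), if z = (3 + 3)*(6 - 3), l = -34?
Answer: -3600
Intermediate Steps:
z = 18 (z = 6*3 = 18)
z*(39*(-6) - l) = 18*(39*(-6) - 1*(-34)) = 18*(-234 + 34) = 18*(-200) = -3600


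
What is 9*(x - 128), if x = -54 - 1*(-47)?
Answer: -1215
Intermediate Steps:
x = -7 (x = -54 + 47 = -7)
9*(x - 128) = 9*(-7 - 128) = 9*(-135) = -1215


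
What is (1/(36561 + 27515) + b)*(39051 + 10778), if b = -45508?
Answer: -145299899376203/64076 ≈ -2.2676e+9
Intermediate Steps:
(1/(36561 + 27515) + b)*(39051 + 10778) = (1/(36561 + 27515) - 45508)*(39051 + 10778) = (1/64076 - 45508)*49829 = -2915970607/64076*49829 = -145299899376203/64076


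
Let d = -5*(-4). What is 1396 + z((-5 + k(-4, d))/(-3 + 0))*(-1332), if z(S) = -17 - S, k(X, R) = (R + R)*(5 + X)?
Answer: 8500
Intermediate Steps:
d = 20
k(X, R) = 2*R*(5 + X) (k(X, R) = (2*R)*(5 + X) = 2*R*(5 + X))
1396 + z((-5 + k(-4, d))/(-3 + 0))*(-1332) = 1396 + (-17 - (-5 + 2*20*(5 - 4))/(-3 + 0))*(-1332) = 1396 + (-17 - (-5 + 2*20*1)/(-3))*(-1332) = 1396 + (-17 - (-5 + 40)*(-1)/3)*(-1332) = 1396 + (-17 - 35*(-1)/3)*(-1332) = 1396 + (-17 - 1*(-35/3))*(-1332) = 1396 + (-17 + 35/3)*(-1332) = 1396 - 16/3*(-1332) = 1396 + 7104 = 8500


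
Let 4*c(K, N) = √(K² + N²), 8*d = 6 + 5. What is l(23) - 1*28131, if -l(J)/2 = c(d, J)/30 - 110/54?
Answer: -759427/27 - √33977/480 ≈ -28127.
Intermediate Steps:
d = 11/8 (d = (6 + 5)/8 = (⅛)*11 = 11/8 ≈ 1.3750)
c(K, N) = √(K² + N²)/4
l(J) = 110/27 - √(121/64 + J²)/60 (l(J) = -2*((√((11/8)² + J²)/4)/30 - 110/54) = -2*((√(121/64 + J²)/4)*(1/30) - 110*1/54) = -2*(√(121/64 + J²)/120 - 55/27) = -2*(-55/27 + √(121/64 + J²)/120) = 110/27 - √(121/64 + J²)/60)
l(23) - 1*28131 = (110/27 - √(121 + 64*23²)/480) - 1*28131 = (110/27 - √(121 + 64*529)/480) - 28131 = (110/27 - √(121 + 33856)/480) - 28131 = (110/27 - √33977/480) - 28131 = -759427/27 - √33977/480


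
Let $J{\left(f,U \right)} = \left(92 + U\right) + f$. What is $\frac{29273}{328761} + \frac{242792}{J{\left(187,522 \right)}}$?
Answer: $\frac{33226795}{109587} \approx 303.2$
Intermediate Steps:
$J{\left(f,U \right)} = 92 + U + f$
$\frac{29273}{328761} + \frac{242792}{J{\left(187,522 \right)}} = \frac{29273}{328761} + \frac{242792}{92 + 522 + 187} = 29273 \cdot \frac{1}{328761} + \frac{242792}{801} = \frac{29273}{328761} + 242792 \cdot \frac{1}{801} = \frac{29273}{328761} + \frac{2728}{9} = \frac{33226795}{109587}$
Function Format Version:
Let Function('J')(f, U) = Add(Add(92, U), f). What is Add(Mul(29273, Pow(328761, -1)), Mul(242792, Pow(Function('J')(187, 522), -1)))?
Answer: Rational(33226795, 109587) ≈ 303.20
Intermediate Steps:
Function('J')(f, U) = Add(92, U, f)
Add(Mul(29273, Pow(328761, -1)), Mul(242792, Pow(Function('J')(187, 522), -1))) = Add(Mul(29273, Pow(328761, -1)), Mul(242792, Pow(Add(92, 522, 187), -1))) = Add(Mul(29273, Rational(1, 328761)), Mul(242792, Pow(801, -1))) = Add(Rational(29273, 328761), Mul(242792, Rational(1, 801))) = Add(Rational(29273, 328761), Rational(2728, 9)) = Rational(33226795, 109587)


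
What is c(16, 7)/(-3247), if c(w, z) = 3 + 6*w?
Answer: -99/3247 ≈ -0.030490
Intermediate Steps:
c(16, 7)/(-3247) = (3 + 6*16)/(-3247) = (3 + 96)*(-1/3247) = 99*(-1/3247) = -99/3247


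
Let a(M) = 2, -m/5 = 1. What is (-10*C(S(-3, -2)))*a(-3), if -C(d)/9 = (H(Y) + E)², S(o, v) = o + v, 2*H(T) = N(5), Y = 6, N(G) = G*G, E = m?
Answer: 10125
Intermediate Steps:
m = -5 (m = -5*1 = -5)
E = -5
N(G) = G²
H(T) = 25/2 (H(T) = (½)*5² = (½)*25 = 25/2)
C(d) = -2025/4 (C(d) = -9*(25/2 - 5)² = -9*(15/2)² = -9*225/4 = -2025/4)
(-10*C(S(-3, -2)))*a(-3) = -10*(-2025/4)*2 = (10125/2)*2 = 10125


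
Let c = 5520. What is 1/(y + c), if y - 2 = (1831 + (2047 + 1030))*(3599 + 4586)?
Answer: 1/40177502 ≈ 2.4890e-8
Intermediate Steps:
y = 40171982 (y = 2 + (1831 + (2047 + 1030))*(3599 + 4586) = 2 + (1831 + 3077)*8185 = 2 + 4908*8185 = 2 + 40171980 = 40171982)
1/(y + c) = 1/(40171982 + 5520) = 1/40177502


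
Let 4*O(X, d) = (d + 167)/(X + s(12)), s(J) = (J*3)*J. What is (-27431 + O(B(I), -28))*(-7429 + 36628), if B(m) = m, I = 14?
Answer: -1428904601235/1784 ≈ -8.0096e+8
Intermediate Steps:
s(J) = 3*J² (s(J) = (3*J)*J = 3*J²)
O(X, d) = (167 + d)/(4*(432 + X)) (O(X, d) = ((d + 167)/(X + 3*12²))/4 = ((167 + d)/(X + 3*144))/4 = ((167 + d)/(X + 432))/4 = ((167 + d)/(432 + X))/4 = (167 + d)/(4*(432 + X)))
(-27431 + O(B(I), -28))*(-7429 + 36628) = (-27431 + (167 - 28)/(4*(432 + 14)))*(-7429 + 36628) = (-27431 + (¼)*139/446)*29199 = (-27431 + (¼)*(1/446)*139)*29199 = (-27431 + 139/1784)*29199 = -48936765/1784*29199 = -1428904601235/1784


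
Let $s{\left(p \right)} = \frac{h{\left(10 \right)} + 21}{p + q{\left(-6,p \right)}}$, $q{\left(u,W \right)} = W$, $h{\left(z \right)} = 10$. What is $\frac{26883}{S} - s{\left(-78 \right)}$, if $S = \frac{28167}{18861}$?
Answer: $\frac{26366384735}{1464684} \approx 18001.0$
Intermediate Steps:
$S = \frac{9389}{6287}$ ($S = 28167 \cdot \frac{1}{18861} = \frac{9389}{6287} \approx 1.4934$)
$s{\left(p \right)} = \frac{31}{2 p}$ ($s{\left(p \right)} = \frac{10 + 21}{p + p} = \frac{31}{2 p}$)
$\frac{26883}{S} - s{\left(-78 \right)} = \frac{26883}{\frac{9389}{6287}} - \frac{31}{2 \left(-78\right)} = 26883 \cdot \frac{6287}{9389} - \frac{31}{2} \left(- \frac{1}{78}\right) = \frac{169013421}{9389} - - \frac{31}{156} = \frac{169013421}{9389} + \frac{31}{156} = \frac{26366384735}{1464684}$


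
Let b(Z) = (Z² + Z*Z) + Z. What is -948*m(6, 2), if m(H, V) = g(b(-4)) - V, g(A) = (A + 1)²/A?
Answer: -186045/7 ≈ -26578.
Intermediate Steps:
b(Z) = Z + 2*Z² (b(Z) = (Z² + Z²) + Z = 2*Z² + Z = Z + 2*Z²)
g(A) = (1 + A)²/A
m(H, V) = 841/28 - V (m(H, V) = (1 - 4*(1 + 2*(-4)))²/((-4*(1 + 2*(-4)))) - V = (1 - 4*(1 - 8))²/((-4*(1 - 8))) - V = (1 - 4*(-7))²/((-4*(-7))) - V = (1 + 28)²/28 - V = (1/28)*29² - V = (1/28)*841 - V = 841/28 - V)
-948*m(6, 2) = -948*(841/28 - 1*2) = -948*(841/28 - 2) = -948*785/28 = -186045/7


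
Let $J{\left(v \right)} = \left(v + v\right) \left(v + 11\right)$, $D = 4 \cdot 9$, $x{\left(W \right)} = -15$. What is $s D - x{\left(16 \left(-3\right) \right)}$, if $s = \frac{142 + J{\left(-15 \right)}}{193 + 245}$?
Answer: $\frac{2667}{73} \approx 36.534$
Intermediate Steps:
$D = 36$
$J{\left(v \right)} = 2 v \left(11 + v\right)$
$s = \frac{131}{219}$ ($s = \frac{142 + 2 \left(-15\right) \left(11 - 15\right)}{193 + 245} = \frac{142 + 2 \left(-15\right) \left(-4\right)}{438} = \left(142 + 120\right) \frac{1}{438} = 262 \cdot \frac{1}{438} = \frac{131}{219} \approx 0.59817$)
$s D - x{\left(16 \left(-3\right) \right)} = \frac{131}{219} \cdot 36 - -15 = \frac{1572}{73} + 15 = \frac{2667}{73}$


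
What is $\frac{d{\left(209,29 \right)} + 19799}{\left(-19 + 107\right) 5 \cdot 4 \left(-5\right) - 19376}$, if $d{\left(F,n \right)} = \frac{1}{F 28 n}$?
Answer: $- \frac{1120016231}{1593897536} \approx -0.70269$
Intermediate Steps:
$d{\left(F,n \right)} = \frac{1}{28 F n}$
$\frac{d{\left(209,29 \right)} + 19799}{\left(-19 + 107\right) 5 \cdot 4 \left(-5\right) - 19376} = \frac{\frac{1}{28 \cdot 209 \cdot 29} + 19799}{\left(-19 + 107\right) 5 \cdot 4 \left(-5\right) - 19376} = \frac{\frac{1}{28} \cdot \frac{1}{209} \cdot \frac{1}{29} + 19799}{88 \cdot 20 \left(-5\right) - 19376} = \frac{\frac{1}{169708} + 19799}{88 \left(-100\right) - 19376} = \frac{3360048693}{169708 \left(-8800 - 19376\right)} = \frac{3360048693}{169708 \left(-28176\right)} = \frac{3360048693}{169708} \left(- \frac{1}{28176}\right) = - \frac{1120016231}{1593897536}$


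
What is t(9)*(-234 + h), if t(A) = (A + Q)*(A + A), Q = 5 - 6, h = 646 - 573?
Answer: -23184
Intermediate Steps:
h = 73
Q = -1
t(A) = 2*A*(-1 + A) (t(A) = (A - 1)*(A + A) = (-1 + A)*(2*A) = 2*A*(-1 + A))
t(9)*(-234 + h) = (2*9*(-1 + 9))*(-234 + 73) = (2*9*8)*(-161) = 144*(-161) = -23184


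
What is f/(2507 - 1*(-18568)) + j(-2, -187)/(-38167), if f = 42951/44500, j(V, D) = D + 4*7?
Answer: 50251824439/11931481287500 ≈ 0.0042117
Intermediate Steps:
j(V, D) = 28 + D (j(V, D) = D + 28 = 28 + D)
f = 42951/44500 (f = 42951*(1/44500) = 42951/44500 ≈ 0.96519)
f/(2507 - 1*(-18568)) + j(-2, -187)/(-38167) = 42951/(44500*(2507 - 1*(-18568))) + (28 - 187)/(-38167) = 42951/(44500*(2507 + 18568)) - 159*(-1/38167) = (42951/44500)/21075 + 159/38167 = (42951/44500)*(1/21075) + 159/38167 = 14317/312612500 + 159/38167 = 50251824439/11931481287500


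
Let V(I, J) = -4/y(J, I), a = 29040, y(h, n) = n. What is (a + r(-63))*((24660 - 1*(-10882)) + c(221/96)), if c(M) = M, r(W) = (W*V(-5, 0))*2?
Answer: 20572473337/20 ≈ 1.0286e+9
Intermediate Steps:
V(I, J) = -4/I
r(W) = 8*W/5 (r(W) = (W*(-4/(-5)))*2 = (W*(-4*(-⅕)))*2 = (W*(⅘))*2 = (4*W/5)*2 = 8*W/5)
(a + r(-63))*((24660 - 1*(-10882)) + c(221/96)) = (29040 + (8/5)*(-63))*((24660 - 1*(-10882)) + 221/96) = (29040 - 504/5)*((24660 + 10882) + 221*(1/96)) = 144696*(35542 + 221/96)/5 = (144696/5)*(3412253/96) = 20572473337/20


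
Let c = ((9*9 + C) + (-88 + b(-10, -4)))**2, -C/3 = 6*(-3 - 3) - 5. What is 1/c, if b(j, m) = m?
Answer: 1/12544 ≈ 7.9719e-5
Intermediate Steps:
C = 123 (C = -3*(6*(-3 - 3) - 5) = -3*(6*(-6) - 5) = -3*(-36 - 5) = -3*(-41) = 123)
c = 12544 (c = ((9*9 + 123) + (-88 - 4))**2 = ((81 + 123) - 92)**2 = (204 - 92)**2 = 112**2 = 12544)
1/c = 1/12544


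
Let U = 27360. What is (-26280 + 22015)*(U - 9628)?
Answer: -75626980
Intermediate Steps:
(-26280 + 22015)*(U - 9628) = (-26280 + 22015)*(27360 - 9628) = -4265*17732 = -75626980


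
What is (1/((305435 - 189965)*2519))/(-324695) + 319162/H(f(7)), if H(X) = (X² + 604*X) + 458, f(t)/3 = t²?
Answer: 6028567220507241569/2093910989495405850 ≈ 2.8791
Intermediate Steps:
f(t) = 3*t²
H(X) = 458 + X² + 604*X
(1/((305435 - 189965)*2519))/(-324695) + 319162/H(f(7)) = (1/((305435 - 189965)*2519))/(-324695) + 319162/(458 + (3*7²)² + 604*(3*7²)) = ((1/2519)/115470)*(-1/324695) + 319162/(458 + (3*49)² + 604*(3*49)) = ((1/115470)*(1/2519))*(-1/324695) + 319162/(458 + 147² + 604*147) = (1/290868930)*(-1/324695) + 319162/(458 + 21609 + 88788) = -1/94443687226350 + 319162/110855 = 6028567220507241569/2093910989495405850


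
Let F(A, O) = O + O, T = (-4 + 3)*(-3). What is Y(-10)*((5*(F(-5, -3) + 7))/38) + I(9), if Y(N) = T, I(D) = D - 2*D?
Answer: -327/38 ≈ -8.6053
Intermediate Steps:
T = 3 (T = -1*(-3) = 3)
I(D) = -D
F(A, O) = 2*O
Y(N) = 3
Y(-10)*((5*(F(-5, -3) + 7))/38) + I(9) = 3*((5*(2*(-3) + 7))/38) - 1*9 = 3*((5*(-6 + 7))*(1/38)) - 9 = 3*((5*1)*(1/38)) - 9 = 3*(5*(1/38)) - 9 = 3*(5/38) - 9 = 15/38 - 9 = -327/38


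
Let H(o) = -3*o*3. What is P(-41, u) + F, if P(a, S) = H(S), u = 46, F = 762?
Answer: 348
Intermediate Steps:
H(o) = -9*o
P(a, S) = -9*S
P(-41, u) + F = -9*46 + 762 = -414 + 762 = 348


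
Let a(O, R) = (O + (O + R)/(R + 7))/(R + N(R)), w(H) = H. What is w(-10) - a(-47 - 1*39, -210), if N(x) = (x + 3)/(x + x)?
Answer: -8849230/850599 ≈ -10.404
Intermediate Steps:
N(x) = (3 + x)/(2*x) (N(x) = (3 + x)/((2*x)) = (3 + x)*(1/(2*x)) = (3 + x)/(2*x))
a(O, R) = (O + (O + R)/(7 + R))/(R + (3 + R)/(2*R)) (a(O, R) = (O + (O + R)/(R + 7))/(R + (3 + R)/(2*R)) = (O + (O + R)/(7 + R))/(R + (3 + R)/(2*R)))
w(-10) - a(-47 - 1*39, -210) = -10 - 2*(-210)*(-210 + 8*(-47 - 1*39) + (-47 - 1*39)*(-210))/(21 + 2*(-210)³ + 10*(-210) + 15*(-210)²) = -10 - 2*(-210)*(-210 + 8*(-47 - 39) + (-47 - 39)*(-210))/(21 + 2*(-9261000) - 2100 + 15*44100) = -10 - 2*(-210)*(-210 + 8*(-86) - 86*(-210))/(21 - 18522000 - 2100 + 661500) = -10 - 2*(-210)*(-210 - 688 + 18060)/(-17862579) = -10 - 2*(-210)*(-1)*17162/17862579 = -10 - 1*343240/850599 = -10 - 343240/850599 = -8849230/850599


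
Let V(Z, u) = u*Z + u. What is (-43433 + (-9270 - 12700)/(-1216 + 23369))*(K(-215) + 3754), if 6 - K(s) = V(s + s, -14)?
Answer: 2161085969874/22153 ≈ 9.7553e+7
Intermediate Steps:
V(Z, u) = u + Z*u (V(Z, u) = Z*u + u = u + Z*u)
K(s) = 20 + 28*s (K(s) = 6 - (-14)*(1 + (s + s)) = 6 - (-14)*(1 + 2*s) = 6 - (-14 - 28*s) = 6 + (14 + 28*s) = 20 + 28*s)
(-43433 + (-9270 - 12700)/(-1216 + 23369))*(K(-215) + 3754) = (-43433 + (-9270 - 12700)/(-1216 + 23369))*((20 + 28*(-215)) + 3754) = (-43433 - 21970/22153)*((20 - 6020) + 3754) = (-43433 - 21970*1/22153)*(-6000 + 3754) = (-43433 - 21970/22153)*(-2246) = -962193219/22153*(-2246) = 2161085969874/22153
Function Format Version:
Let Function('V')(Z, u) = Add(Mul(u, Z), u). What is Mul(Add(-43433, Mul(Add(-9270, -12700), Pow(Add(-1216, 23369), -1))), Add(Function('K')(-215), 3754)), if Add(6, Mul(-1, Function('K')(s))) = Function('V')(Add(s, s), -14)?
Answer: Rational(2161085969874, 22153) ≈ 9.7553e+7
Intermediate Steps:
Function('V')(Z, u) = Add(u, Mul(Z, u)) (Function('V')(Z, u) = Add(Mul(Z, u), u) = Add(u, Mul(Z, u)))
Function('K')(s) = Add(20, Mul(28, s)) (Function('K')(s) = Add(6, Mul(-1, Mul(-14, Add(1, Add(s, s))))) = Add(6, Mul(-1, Mul(-14, Add(1, Mul(2, s))))) = Add(6, Mul(-1, Add(-14, Mul(-28, s)))) = Add(6, Add(14, Mul(28, s))) = Add(20, Mul(28, s)))
Mul(Add(-43433, Mul(Add(-9270, -12700), Pow(Add(-1216, 23369), -1))), Add(Function('K')(-215), 3754)) = Mul(Add(-43433, Mul(Add(-9270, -12700), Pow(Add(-1216, 23369), -1))), Add(Add(20, Mul(28, -215)), 3754)) = Mul(Add(-43433, Mul(-21970, Pow(22153, -1))), Add(Add(20, -6020), 3754)) = Mul(Add(-43433, Mul(-21970, Rational(1, 22153))), Add(-6000, 3754)) = Mul(Add(-43433, Rational(-21970, 22153)), -2246) = Mul(Rational(-962193219, 22153), -2246) = Rational(2161085969874, 22153)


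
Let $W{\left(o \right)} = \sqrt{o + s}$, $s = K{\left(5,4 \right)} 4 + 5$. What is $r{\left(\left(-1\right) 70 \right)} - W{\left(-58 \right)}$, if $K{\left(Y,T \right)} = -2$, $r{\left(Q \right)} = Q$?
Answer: $-70 - i \sqrt{61} \approx -70.0 - 7.8102 i$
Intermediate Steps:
$s = -3$ ($s = \left(-2\right) 4 + 5 = -8 + 5 = -3$)
$W{\left(o \right)} = \sqrt{-3 + o}$ ($W{\left(o \right)} = \sqrt{o - 3} = \sqrt{-3 + o}$)
$r{\left(\left(-1\right) 70 \right)} - W{\left(-58 \right)} = \left(-1\right) 70 - \sqrt{-3 - 58} = -70 - \sqrt{-61} = -70 - i \sqrt{61}$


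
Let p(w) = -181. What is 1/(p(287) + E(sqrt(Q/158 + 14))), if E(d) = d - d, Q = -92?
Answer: -1/181 ≈ -0.0055249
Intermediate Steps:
E(d) = 0
1/(p(287) + E(sqrt(Q/158 + 14))) = 1/(-181 + 0) = 1/(-181) = -1/181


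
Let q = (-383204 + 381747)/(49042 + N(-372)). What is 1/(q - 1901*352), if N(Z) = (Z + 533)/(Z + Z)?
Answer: -776321/519476772856 ≈ -1.4944e-6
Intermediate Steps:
N(Z) = (533 + Z)/(2*Z) (N(Z) = (533 + Z)/((2*Z)) = (533 + Z)*(1/(2*Z)) = (533 + Z)/(2*Z))
q = -23064/776321 (q = (-383204 + 381747)/(49042 + (½)*(533 - 372)/(-372)) = -1457/(49042 + (½)*(-1/372)*161) = -1457/(49042 - 161/744) = -1457/36487087/744 = -1457*744/36487087 = -23064/776321 ≈ -0.029709)
1/(q - 1901*352) = 1/(-23064/776321 - 1901*352) = 1/(-23064/776321 - 669152) = 1/(-519476772856/776321) = -776321/519476772856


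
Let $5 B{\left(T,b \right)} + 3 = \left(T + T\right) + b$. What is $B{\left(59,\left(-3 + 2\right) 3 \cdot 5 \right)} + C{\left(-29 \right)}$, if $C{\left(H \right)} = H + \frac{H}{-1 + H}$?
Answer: $- \frac{241}{30} \approx -8.0333$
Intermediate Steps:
$C{\left(H \right)} = H + \frac{H}{-1 + H}$
$B{\left(T,b \right)} = - \frac{3}{5} + \frac{b}{5} + \frac{2 T}{5}$ ($B{\left(T,b \right)} = - \frac{3}{5} + \frac{\left(T + T\right) + b}{5} = - \frac{3}{5} + \frac{2 T + b}{5} = - \frac{3}{5} + \frac{b + 2 T}{5} = - \frac{3}{5} + \left(\frac{b}{5} + \frac{2 T}{5}\right) = - \frac{3}{5} + \frac{b}{5} + \frac{2 T}{5}$)
$B{\left(59,\left(-3 + 2\right) 3 \cdot 5 \right)} + C{\left(-29 \right)} = \left(- \frac{3}{5} + \frac{\left(-3 + 2\right) 3 \cdot 5}{5} + \frac{2}{5} \cdot 59\right) + \frac{\left(-29\right)^{2}}{-1 - 29} = \left(- \frac{3}{5} + \frac{\left(-1\right) 3 \cdot 5}{5} + \frac{118}{5}\right) + \frac{841}{-30} = \left(- \frac{3}{5} + \frac{\left(-3\right) 5}{5} + \frac{118}{5}\right) + 841 \left(- \frac{1}{30}\right) = \left(- \frac{3}{5} + \frac{1}{5} \left(-15\right) + \frac{118}{5}\right) - \frac{841}{30} = \left(- \frac{3}{5} - 3 + \frac{118}{5}\right) - \frac{841}{30} = 20 - \frac{841}{30} = - \frac{241}{30}$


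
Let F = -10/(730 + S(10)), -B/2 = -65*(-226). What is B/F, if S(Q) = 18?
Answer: 2197624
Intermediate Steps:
B = -29380 (B = -(-130)*(-226) = -2*14690 = -29380)
F = -5/374 (F = -10/(730 + 18) = -10/748 = -10*1/748 = -5/374 ≈ -0.013369)
B/F = -29380/(-5/374) = -29380*(-374/5) = 2197624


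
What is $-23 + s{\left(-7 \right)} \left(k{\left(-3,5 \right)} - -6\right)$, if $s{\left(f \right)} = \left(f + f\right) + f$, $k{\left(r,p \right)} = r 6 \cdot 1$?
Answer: $229$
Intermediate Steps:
$k{\left(r,p \right)} = 6 r$ ($k{\left(r,p \right)} = 6 r 1 = 6 r$)
$s{\left(f \right)} = 3 f$ ($s{\left(f \right)} = 2 f + f = 3 f$)
$-23 + s{\left(-7 \right)} \left(k{\left(-3,5 \right)} - -6\right) = -23 + 3 \left(-7\right) \left(6 \left(-3\right) - -6\right) = -23 - 21 \left(-18 + 6\right) = -23 - -252 = -23 + 252 = 229$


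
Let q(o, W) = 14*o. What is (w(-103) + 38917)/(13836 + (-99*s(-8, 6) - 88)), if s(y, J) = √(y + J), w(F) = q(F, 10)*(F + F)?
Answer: 2309450906/94513553 + 33260931*I*√2/189027106 ≈ 24.435 + 0.24884*I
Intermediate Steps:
w(F) = 28*F² (w(F) = (14*F)*(F + F) = (14*F)*(2*F) = 28*F²)
s(y, J) = √(J + y)
(w(-103) + 38917)/(13836 + (-99*s(-8, 6) - 88)) = (28*(-103)² + 38917)/(13836 + (-99*√(6 - 8) - 88)) = (28*10609 + 38917)/(13836 + (-99*I*√2 - 88)) = (297052 + 38917)/(13836 + (-99*I*√2 - 88)) = 335969/(13836 + (-99*I*√2 - 88)) = 335969/(13836 + (-88 - 99*I*√2)) = 335969/(13748 - 99*I*√2)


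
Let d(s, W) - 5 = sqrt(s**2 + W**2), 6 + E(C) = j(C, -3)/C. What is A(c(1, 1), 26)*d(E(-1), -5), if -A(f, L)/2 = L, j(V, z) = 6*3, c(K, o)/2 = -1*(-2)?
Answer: -260 - 52*sqrt(601) ≈ -1534.8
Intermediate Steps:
c(K, o) = 4 (c(K, o) = 2*(-1*(-2)) = 2*2 = 4)
j(V, z) = 18
E(C) = -6 + 18/C
A(f, L) = -2*L
d(s, W) = 5 + sqrt(W**2 + s**2) (d(s, W) = 5 + sqrt(s**2 + W**2) = 5 + sqrt(W**2 + s**2))
A(c(1, 1), 26)*d(E(-1), -5) = (-2*26)*(5 + sqrt((-5)**2 + (-6 + 18/(-1))**2)) = -52*(5 + sqrt(25 + (-6 + 18*(-1))**2)) = -52*(5 + sqrt(25 + (-6 - 18)**2)) = -52*(5 + sqrt(25 + (-24)**2)) = -52*(5 + sqrt(25 + 576)) = -52*(5 + sqrt(601)) = -260 - 52*sqrt(601)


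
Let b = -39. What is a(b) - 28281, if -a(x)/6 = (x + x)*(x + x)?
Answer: -64785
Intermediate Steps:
a(x) = -24*x² (a(x) = -6*(x + x)*(x + x) = -6*2*x*2*x = -24*x²)
a(b) - 28281 = -24*(-39)² - 28281 = -24*1521 - 28281 = -36504 - 28281 = -64785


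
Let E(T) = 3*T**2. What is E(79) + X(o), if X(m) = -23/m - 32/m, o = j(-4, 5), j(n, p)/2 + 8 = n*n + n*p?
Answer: 449407/24 ≈ 18725.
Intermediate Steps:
j(n, p) = -16 + 2*n**2 + 2*n*p (j(n, p) = -16 + 2*(n*n + n*p) = -16 + 2*(n**2 + n*p) = -16 + (2*n**2 + 2*n*p) = -16 + 2*n**2 + 2*n*p)
o = -24 (o = -16 + 2*(-4)**2 + 2*(-4)*5 = -16 + 2*16 - 40 = -16 + 32 - 40 = -24)
X(m) = -55/m
E(79) + X(o) = 3*79**2 - 55/(-24) = 3*6241 - 55*(-1/24) = 18723 + 55/24 = 449407/24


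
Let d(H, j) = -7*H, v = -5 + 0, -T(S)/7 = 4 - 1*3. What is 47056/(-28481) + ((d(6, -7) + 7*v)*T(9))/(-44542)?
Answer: -2111319611/1268600702 ≈ -1.6643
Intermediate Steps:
T(S) = -7 (T(S) = -7*(4 - 1*3) = -7*(4 - 3) = -7*1 = -7)
v = -5
47056/(-28481) + ((d(6, -7) + 7*v)*T(9))/(-44542) = 47056/(-28481) + ((-7*6 + 7*(-5))*(-7))/(-44542) = 47056*(-1/28481) + ((-42 - 35)*(-7))*(-1/44542) = -47056/28481 - 77*(-7)*(-1/44542) = -47056/28481 + 539*(-1/44542) = -47056/28481 - 539/44542 = -2111319611/1268600702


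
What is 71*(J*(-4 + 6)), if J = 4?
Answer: 568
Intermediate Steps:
71*(J*(-4 + 6)) = 71*(4*(-4 + 6)) = 71*(4*2) = 71*8 = 568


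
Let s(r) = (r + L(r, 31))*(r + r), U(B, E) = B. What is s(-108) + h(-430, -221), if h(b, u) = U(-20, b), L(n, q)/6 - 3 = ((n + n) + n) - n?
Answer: 299356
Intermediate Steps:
L(n, q) = 18 + 12*n (L(n, q) = 18 + 6*(((n + n) + n) - n) = 18 + 6*((2*n + n) - n) = 18 + 6*(3*n - n) = 18 + 6*(2*n) = 18 + 12*n)
h(b, u) = -20
s(r) = 2*r*(18 + 13*r) (s(r) = (r + (18 + 12*r))*(r + r) = (18 + 13*r)*(2*r) = 2*r*(18 + 13*r))
s(-108) + h(-430, -221) = 2*(-108)*(18 + 13*(-108)) - 20 = 2*(-108)*(18 - 1404) - 20 = 2*(-108)*(-1386) - 20 = 299376 - 20 = 299356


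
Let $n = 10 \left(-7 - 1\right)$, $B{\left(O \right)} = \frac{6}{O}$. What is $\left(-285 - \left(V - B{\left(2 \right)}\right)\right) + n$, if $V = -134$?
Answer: $-228$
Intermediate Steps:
$n = -80$ ($n = 10 \left(-8\right) = -80$)
$\left(-285 - \left(V - B{\left(2 \right)}\right)\right) + n = \left(-285 + \left(\frac{6}{2} - -134\right)\right) - 80 = \left(-285 + \left(6 \cdot \frac{1}{2} + 134\right)\right) - 80 = \left(-285 + \left(3 + 134\right)\right) - 80 = \left(-285 + 137\right) - 80 = -148 - 80 = -228$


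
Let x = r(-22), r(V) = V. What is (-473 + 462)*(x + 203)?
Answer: -1991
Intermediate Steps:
x = -22
(-473 + 462)*(x + 203) = (-473 + 462)*(-22 + 203) = -11*181 = -1991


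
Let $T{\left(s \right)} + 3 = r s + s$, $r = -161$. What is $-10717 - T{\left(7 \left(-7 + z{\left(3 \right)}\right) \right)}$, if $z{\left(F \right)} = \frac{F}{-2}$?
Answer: $-20234$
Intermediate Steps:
$z{\left(F \right)} = - \frac{F}{2}$ ($z{\left(F \right)} = F \left(- \frac{1}{2}\right) = - \frac{F}{2}$)
$T{\left(s \right)} = -3 - 160 s$ ($T{\left(s \right)} = -3 + \left(- 161 s + s\right) = -3 - 160 s$)
$-10717 - T{\left(7 \left(-7 + z{\left(3 \right)}\right) \right)} = -10717 - \left(-3 - 160 \cdot 7 \left(-7 - \frac{3}{2}\right)\right) = -10717 - \left(-3 - 160 \cdot 7 \left(- \frac{17}{2}\right)\right) = -10717 - \left(-3 - -9520\right) = -10717 - \left(-3 + 9520\right) = -10717 - 9517 = -20234$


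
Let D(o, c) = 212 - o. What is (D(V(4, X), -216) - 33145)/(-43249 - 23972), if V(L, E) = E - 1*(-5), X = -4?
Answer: 998/2037 ≈ 0.48994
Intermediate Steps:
V(L, E) = 5 + E (V(L, E) = E + 5 = 5 + E)
(D(V(4, X), -216) - 33145)/(-43249 - 23972) = ((212 - (5 - 4)) - 33145)/(-43249 - 23972) = ((212 - 1*1) - 33145)/(-67221) = ((212 - 1) - 33145)*(-1/67221) = (211 - 33145)*(-1/67221) = -32934*(-1/67221) = 998/2037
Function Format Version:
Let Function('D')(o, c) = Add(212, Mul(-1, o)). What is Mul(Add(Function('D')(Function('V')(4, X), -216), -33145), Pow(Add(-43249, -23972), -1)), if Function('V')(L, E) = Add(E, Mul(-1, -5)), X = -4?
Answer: Rational(998, 2037) ≈ 0.48994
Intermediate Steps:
Function('V')(L, E) = Add(5, E) (Function('V')(L, E) = Add(E, 5) = Add(5, E))
Mul(Add(Function('D')(Function('V')(4, X), -216), -33145), Pow(Add(-43249, -23972), -1)) = Mul(Add(Add(212, Mul(-1, Add(5, -4))), -33145), Pow(Add(-43249, -23972), -1)) = Mul(Add(Add(212, Mul(-1, 1)), -33145), Pow(-67221, -1)) = Mul(Add(Add(212, -1), -33145), Rational(-1, 67221)) = Mul(Add(211, -33145), Rational(-1, 67221)) = Mul(-32934, Rational(-1, 67221)) = Rational(998, 2037)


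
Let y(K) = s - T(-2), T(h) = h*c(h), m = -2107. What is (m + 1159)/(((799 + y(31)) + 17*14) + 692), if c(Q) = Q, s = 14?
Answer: -948/1739 ≈ -0.54514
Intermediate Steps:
T(h) = h**2 (T(h) = h*h = h**2)
y(K) = 10 (y(K) = 14 - 1*(-2)**2 = 14 - 1*4 = 14 - 4 = 10)
(m + 1159)/(((799 + y(31)) + 17*14) + 692) = (-2107 + 1159)/(((799 + 10) + 17*14) + 692) = -948/((809 + 238) + 692) = -948/(1047 + 692) = -948/1739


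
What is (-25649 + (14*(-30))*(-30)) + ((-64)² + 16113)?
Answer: 7160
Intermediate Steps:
(-25649 + (14*(-30))*(-30)) + ((-64)² + 16113) = (-25649 - 420*(-30)) + (4096 + 16113) = (-25649 + 12600) + 20209 = -13049 + 20209 = 7160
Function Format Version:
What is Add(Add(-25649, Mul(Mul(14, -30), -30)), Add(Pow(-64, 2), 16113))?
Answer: 7160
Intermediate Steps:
Add(Add(-25649, Mul(Mul(14, -30), -30)), Add(Pow(-64, 2), 16113)) = Add(Add(-25649, Mul(-420, -30)), Add(4096, 16113)) = Add(Add(-25649, 12600), 20209) = Add(-13049, 20209) = 7160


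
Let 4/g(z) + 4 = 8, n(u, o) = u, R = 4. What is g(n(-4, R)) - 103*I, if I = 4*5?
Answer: -2059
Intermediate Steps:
g(z) = 1 (g(z) = 4/(-4 + 8) = 4/4 = 4*(¼) = 1)
I = 20
g(n(-4, R)) - 103*I = 1 - 103*20 = 1 - 2060 = -2059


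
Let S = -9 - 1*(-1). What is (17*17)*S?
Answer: -2312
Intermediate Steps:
S = -8 (S = -9 + 1 = -8)
(17*17)*S = (17*17)*(-8) = 289*(-8) = -2312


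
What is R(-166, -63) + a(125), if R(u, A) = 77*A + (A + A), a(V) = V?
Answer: -4852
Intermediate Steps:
R(u, A) = 79*A (R(u, A) = 77*A + 2*A = 79*A)
R(-166, -63) + a(125) = 79*(-63) + 125 = -4977 + 125 = -4852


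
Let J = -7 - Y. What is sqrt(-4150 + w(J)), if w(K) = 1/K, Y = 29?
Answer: 7*I*sqrt(3049)/6 ≈ 64.421*I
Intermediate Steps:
J = -36 (J = -7 - 1*29 = -7 - 29 = -36)
sqrt(-4150 + w(J)) = sqrt(-4150 + 1/(-36)) = sqrt(-4150 - 1/36) = sqrt(-149401/36) = 7*I*sqrt(3049)/6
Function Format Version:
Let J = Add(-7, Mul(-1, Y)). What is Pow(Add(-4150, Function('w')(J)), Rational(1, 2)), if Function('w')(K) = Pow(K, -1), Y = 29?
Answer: Mul(Rational(7, 6), I, Pow(3049, Rational(1, 2))) ≈ Mul(64.421, I)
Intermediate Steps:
J = -36 (J = Add(-7, Mul(-1, 29)) = Add(-7, -29) = -36)
Pow(Add(-4150, Function('w')(J)), Rational(1, 2)) = Pow(Add(-4150, Pow(-36, -1)), Rational(1, 2)) = Pow(Add(-4150, Rational(-1, 36)), Rational(1, 2)) = Pow(Rational(-149401, 36), Rational(1, 2)) = Mul(Rational(7, 6), I, Pow(3049, Rational(1, 2)))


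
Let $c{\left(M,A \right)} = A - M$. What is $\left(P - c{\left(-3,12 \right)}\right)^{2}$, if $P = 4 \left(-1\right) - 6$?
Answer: $625$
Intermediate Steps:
$P = -10$ ($P = -4 - 6 = -10$)
$\left(P - c{\left(-3,12 \right)}\right)^{2} = \left(-10 - \left(12 - -3\right)\right)^{2} = \left(-10 - \left(12 + 3\right)\right)^{2} = \left(-10 - 15\right)^{2} = \left(-25\right)^{2} = 625$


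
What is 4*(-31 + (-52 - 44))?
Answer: -508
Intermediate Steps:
4*(-31 + (-52 - 44)) = 4*(-31 - 96) = 4*(-127) = -508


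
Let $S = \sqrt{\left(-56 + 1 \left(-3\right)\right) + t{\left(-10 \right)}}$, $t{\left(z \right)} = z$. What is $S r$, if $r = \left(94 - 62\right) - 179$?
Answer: $- 147 i \sqrt{69} \approx - 1221.1 i$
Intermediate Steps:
$r = -147$ ($r = \left(94 - 62\right) - 179 = 32 - 179 = -147$)
$S = i \sqrt{69}$ ($S = \sqrt{\left(-56 + 1 \left(-3\right)\right) - 10} = \sqrt{\left(-56 - 3\right) - 10} = \sqrt{-59 - 10} = \sqrt{-69} = i \sqrt{69} \approx 8.3066 i$)
$S r = i \sqrt{69} \left(-147\right) = - 147 i \sqrt{69}$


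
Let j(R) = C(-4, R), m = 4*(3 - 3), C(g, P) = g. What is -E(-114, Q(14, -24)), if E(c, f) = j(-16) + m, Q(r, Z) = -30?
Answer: 4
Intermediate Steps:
m = 0 (m = 4*0 = 0)
j(R) = -4
E(c, f) = -4 (E(c, f) = -4 + 0 = -4)
-E(-114, Q(14, -24)) = -1*(-4) = 4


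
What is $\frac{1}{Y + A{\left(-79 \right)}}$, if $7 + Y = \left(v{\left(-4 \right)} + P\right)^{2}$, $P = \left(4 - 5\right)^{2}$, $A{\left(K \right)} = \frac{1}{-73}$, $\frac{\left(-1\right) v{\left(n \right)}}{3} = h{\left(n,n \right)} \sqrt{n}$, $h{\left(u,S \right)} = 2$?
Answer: $- \frac{799423}{122993905} + \frac{127896 i}{122993905} \approx -0.0064997 + 0.0010399 i$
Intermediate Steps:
$v{\left(n \right)} = - 6 \sqrt{n}$ ($v{\left(n \right)} = - 3 \cdot 2 \sqrt{n} = - 6 \sqrt{n}$)
$A{\left(K \right)} = - \frac{1}{73}$
$P = 1$ ($P = \left(-1\right)^{2} = 1$)
$Y = -7 + \left(1 - 12 i\right)^{2}$ ($Y = -7 + \left(- 6 \sqrt{-4} + 1\right)^{2} = -7 + \left(- 6 \cdot 2 i + 1\right)^{2} = -7 + \left(- 12 i + 1\right)^{2} = -7 + \left(1 - 12 i\right)^{2} \approx -150.0 - 24.0 i$)
$\frac{1}{Y + A{\left(-79 \right)}} = \frac{1}{\left(-150 - 24 i\right) - \frac{1}{73}} = \frac{1}{- \frac{10951}{73} - 24 i} = \frac{5329 \left(- \frac{10951}{73} + 24 i\right)}{122993905}$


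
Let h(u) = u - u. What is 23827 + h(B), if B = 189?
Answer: 23827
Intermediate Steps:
h(u) = 0
23827 + h(B) = 23827 + 0 = 23827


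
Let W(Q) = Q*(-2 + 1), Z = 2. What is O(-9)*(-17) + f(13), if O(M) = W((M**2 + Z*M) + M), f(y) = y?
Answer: 931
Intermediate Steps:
W(Q) = -Q (W(Q) = Q*(-1) = -Q)
O(M) = -M**2 - 3*M (O(M) = -((M**2 + 2*M) + M) = -(M**2 + 3*M) = -M**2 - 3*M)
O(-9)*(-17) + f(13) = -1*(-9)*(3 - 9)*(-17) + 13 = -1*(-9)*(-6)*(-17) + 13 = -54*(-17) + 13 = 918 + 13 = 931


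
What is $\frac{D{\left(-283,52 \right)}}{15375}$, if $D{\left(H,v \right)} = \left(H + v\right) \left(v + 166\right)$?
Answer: $- \frac{16786}{5125} \approx -3.2753$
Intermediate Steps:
$D{\left(H,v \right)} = \left(166 + v\right) \left(H + v\right)$ ($D{\left(H,v \right)} = \left(H + v\right) \left(166 + v\right) = \left(166 + v\right) \left(H + v\right)$)
$\frac{D{\left(-283,52 \right)}}{15375} = \frac{52^{2} + 166 \left(-283\right) + 166 \cdot 52 - 14716}{15375} = \left(2704 - 46978 + 8632 - 14716\right) \frac{1}{15375} = \left(-50358\right) \frac{1}{15375} = - \frac{16786}{5125}$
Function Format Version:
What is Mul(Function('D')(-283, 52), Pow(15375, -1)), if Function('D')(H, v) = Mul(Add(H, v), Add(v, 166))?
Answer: Rational(-16786, 5125) ≈ -3.2753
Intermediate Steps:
Function('D')(H, v) = Mul(Add(166, v), Add(H, v)) (Function('D')(H, v) = Mul(Add(H, v), Add(166, v)) = Mul(Add(166, v), Add(H, v)))
Mul(Function('D')(-283, 52), Pow(15375, -1)) = Mul(Add(Pow(52, 2), Mul(166, -283), Mul(166, 52), Mul(-283, 52)), Pow(15375, -1)) = Mul(Add(2704, -46978, 8632, -14716), Rational(1, 15375)) = Mul(-50358, Rational(1, 15375)) = Rational(-16786, 5125)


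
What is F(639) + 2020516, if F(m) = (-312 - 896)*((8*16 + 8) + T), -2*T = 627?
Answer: 2234936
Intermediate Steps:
T = -627/2 (T = -½*627 = -627/2 ≈ -313.50)
F(m) = 214420 (F(m) = (-312 - 896)*((8*16 + 8) - 627/2) = -1208*((128 + 8) - 627/2) = -1208*(136 - 627/2) = -1208*(-355/2) = 214420)
F(639) + 2020516 = 214420 + 2020516 = 2234936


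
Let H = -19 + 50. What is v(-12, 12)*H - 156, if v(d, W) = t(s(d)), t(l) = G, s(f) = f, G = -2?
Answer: -218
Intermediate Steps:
t(l) = -2
H = 31
v(d, W) = -2
v(-12, 12)*H - 156 = -2*31 - 156 = -62 - 156 = -218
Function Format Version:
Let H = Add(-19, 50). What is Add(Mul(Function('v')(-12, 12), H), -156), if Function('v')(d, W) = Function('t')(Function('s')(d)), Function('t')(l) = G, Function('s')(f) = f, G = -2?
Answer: -218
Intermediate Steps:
Function('t')(l) = -2
H = 31
Function('v')(d, W) = -2
Add(Mul(Function('v')(-12, 12), H), -156) = Add(Mul(-2, 31), -156) = Add(-62, -156) = -218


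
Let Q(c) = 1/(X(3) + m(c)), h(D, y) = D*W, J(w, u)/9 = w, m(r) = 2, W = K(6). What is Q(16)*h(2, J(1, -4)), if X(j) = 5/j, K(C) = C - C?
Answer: 0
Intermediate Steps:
K(C) = 0
W = 0
J(w, u) = 9*w
h(D, y) = 0 (h(D, y) = D*0 = 0)
Q(c) = 3/11 (Q(c) = 1/(5/3 + 2) = 1/(11/3) = 3/11)
Q(16)*h(2, J(1, -4)) = (3/11)*0 = 0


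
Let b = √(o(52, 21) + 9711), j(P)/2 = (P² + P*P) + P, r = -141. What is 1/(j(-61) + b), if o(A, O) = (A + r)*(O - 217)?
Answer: 14762/217889489 - √27155/217889489 ≈ 6.6994e-5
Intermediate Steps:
j(P) = 2*P + 4*P² (j(P) = 2*((P² + P*P) + P) = 2*((P² + P²) + P) = 2*(2*P² + P) = 2*(P + 2*P²) = 2*P + 4*P²)
o(A, O) = (-217 + O)*(-141 + A) (o(A, O) = (A - 141)*(O - 217) = (-141 + A)*(-217 + O) = (-217 + O)*(-141 + A))
b = √27155 (b = √((30597 - 217*52 - 141*21 + 52*21) + 9711) = √((30597 - 11284 - 2961 + 1092) + 9711) = √(17444 + 9711) = √27155 ≈ 164.79)
1/(j(-61) + b) = 1/(2*(-61)*(1 + 2*(-61)) + √27155) = 1/(2*(-61)*(1 - 122) + √27155) = 1/(2*(-61)*(-121) + √27155) = 1/(14762 + √27155)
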